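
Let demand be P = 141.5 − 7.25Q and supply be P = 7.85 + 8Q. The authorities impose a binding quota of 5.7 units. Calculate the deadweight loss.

71.58

Competitive equilibrium: 141.5 − 7.25Q = 7.85 + 8Q → Q* = 8.7639, P* = 77.9615.
At Q = 5.7: demand price = 141.5 − 7.25·5.7 = 100.175; supply price = 7.85 + 8·5.7 = 53.45.
ΔQ = 8.7639 − 5.7 = 3.0639; wedge = 100.175 − 53.45 = 46.725.
DWL = ½ × 3.0639 × 46.725 = 71.58.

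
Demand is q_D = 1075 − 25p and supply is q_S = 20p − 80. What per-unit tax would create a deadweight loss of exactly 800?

12

In inverse form: demand p = 43 − 0.04q, supply p = 4 + 0.05q.
Competitive equilibrium: 43 − 0.04q = 4 + 0.05q → q* = 433.3333, p* = 25.6667.
A tax t gives Δq = t/0.09 and wedge t, so DWL = t²/0.18.
t²/0.18 = 800 → t² = 144 → t = 12.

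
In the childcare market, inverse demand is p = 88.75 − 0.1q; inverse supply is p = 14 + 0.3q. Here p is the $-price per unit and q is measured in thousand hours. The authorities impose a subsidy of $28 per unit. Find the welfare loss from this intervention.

$980 thousand

Competitive equilibrium: 88.75 − 0.1q = 14 + 0.3q → q* = 186.875, p* = 70.0625.
The subsidy lowers effective supply by 28: p = 0.3q − 14.
New quantity: 88.75 − 0.1q = 0.3q − 14 → q' = 256.875.
Overproduction Δq = 256.875 − 186.875 = 70; wedge = subsidy = 28.
Welfare loss = ½ × 70 × 28 = $980 thousand.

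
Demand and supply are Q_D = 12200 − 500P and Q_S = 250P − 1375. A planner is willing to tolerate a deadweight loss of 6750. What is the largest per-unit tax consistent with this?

9

In inverse form: demand P = 24.4 − 0.002Q, supply P = 5.5 + 0.004Q.
Competitive equilibrium: 24.4 − 0.002Q = 5.5 + 0.004Q → Q* = 3150, P* = 18.1.
A tax t gives ΔQ = t/0.006 and wedge t, so DWL = t²/0.012.
t²/0.012 = 6750 → t² = 81 → t = 9.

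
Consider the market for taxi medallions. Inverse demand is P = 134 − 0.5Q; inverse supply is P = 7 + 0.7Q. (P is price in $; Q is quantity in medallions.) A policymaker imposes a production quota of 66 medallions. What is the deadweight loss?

Competitive equilibrium: 134 − 0.5Q = 7 + 0.7Q → Q* = 105.8333, P* = 81.0833.
At Q = 66: demand price = 134 − 0.5·66 = 101; supply price = 7 + 0.7·66 = 53.2.
ΔQ = 105.8333 − 66 = 39.8333; wedge = 101 − 53.2 = 47.8.
DWL = ½ × 39.8333 × 47.8 = $952.02.

$952.02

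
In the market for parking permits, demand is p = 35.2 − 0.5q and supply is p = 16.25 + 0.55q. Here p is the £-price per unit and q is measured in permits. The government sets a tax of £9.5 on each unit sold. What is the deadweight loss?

£42.98

Competitive equilibrium: 35.2 − 0.5q = 16.25 + 0.55q → q* = 18.0476, p* = 26.1762.
With the tax, the buyer price exceeds the seller price by 9.5: (35.2 − 0.5q) − (16.25 + 0.55q) = 9.5 → q' = 9.
Δq = 18.0476 − 9 = 9.0476; the wedge equals the tax, 9.5.
DWL = ½ × 9.0476 × 9.5 = £42.98.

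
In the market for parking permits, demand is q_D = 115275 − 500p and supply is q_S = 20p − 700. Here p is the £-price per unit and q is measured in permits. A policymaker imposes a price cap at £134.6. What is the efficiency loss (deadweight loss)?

£81324.47

In inverse form: demand p = 230.55 − 0.002q, supply p = 35 + 0.05q.
Competitive equilibrium: 230.55 − 0.002q = 35 + 0.05q → q* = 3760.5769, p* = 223.0288.
At the ceiling p = 134.6, quantity supplied = (134.6 − 35)/0.05 = 1992.
Willingness to pay at q' = 1992: 230.55 − 0.002·1992 = 226.566.
Δq = 3760.5769 − 1992 = 1768.5769; wedge = 226.566 − 134.6 = 91.966.
DWL = ½ × 1768.5769 × 91.966 = £81324.47.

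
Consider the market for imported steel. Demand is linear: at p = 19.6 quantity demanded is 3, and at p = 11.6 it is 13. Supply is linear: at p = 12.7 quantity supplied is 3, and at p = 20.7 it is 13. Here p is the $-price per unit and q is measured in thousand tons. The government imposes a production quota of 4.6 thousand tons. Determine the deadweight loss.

Demand slope = (11.6 − 19.6)/(13 − 3) = −0.8, so p = 22 − 0.8q.
Supply slope = (20.7 − 12.7)/(13 − 3) = 0.8, so p = 10.3 + 0.8q.
Competitive equilibrium: 22 − 0.8q = 10.3 + 0.8q → q* = 7.3125, p* = 16.15.
At q = 4.6: demand price = 22 − 0.8·4.6 = 18.32; supply price = 10.3 + 0.8·4.6 = 13.98.
Δq = 7.3125 − 4.6 = 2.7125; wedge = 18.32 − 13.98 = 4.34.
DWL = ½ × 2.7125 × 4.34 = $5.89 thousand.

$5.89 thousand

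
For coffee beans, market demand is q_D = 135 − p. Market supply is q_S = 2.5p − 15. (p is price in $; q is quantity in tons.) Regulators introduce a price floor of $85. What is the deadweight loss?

In inverse form: demand p = 135 − q, supply p = 6 + 0.4q.
Competitive equilibrium: 135 − q = 6 + 0.4q → q* = 92.14286, p* = 42.85714.
At the floor p = 85, quantity demanded = (135 − 85)/1 = 50.
Sellers' marginal cost at q' = 50: 6 + 0.4·50 = 26.
Δq = 92.14286 − 50 = 42.14286; wedge = 85 − 26 = 59.
The triangle = ½ × 42.14286 × 59 = $1243.21.

$1243.21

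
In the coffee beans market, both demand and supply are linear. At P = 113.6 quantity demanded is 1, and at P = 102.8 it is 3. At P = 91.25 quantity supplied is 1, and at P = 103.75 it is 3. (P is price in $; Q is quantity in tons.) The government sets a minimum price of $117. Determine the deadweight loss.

$37.82

Demand slope = (102.8 − 113.6)/(3 − 1) = −5.4, so P = 119 − 5.4Q.
Supply slope = (103.75 − 91.25)/(3 − 1) = 6.25, so P = 85 + 6.25Q.
Competitive equilibrium: 119 − 5.4Q = 85 + 6.25Q → Q* = 2.9185, P* = 103.2403.
At the floor P = 117, quantity demanded = (119 − 117)/5.4 = 0.3704.
Sellers' marginal cost at Q' = 0.3704: 85 + 6.25·0.3704 = 87.315.
ΔQ = 2.9185 − 0.3704 = 2.5481; wedge = 117 − 87.315 = 29.685.
DWL = ½ × 2.5481 × 29.685 = $37.82.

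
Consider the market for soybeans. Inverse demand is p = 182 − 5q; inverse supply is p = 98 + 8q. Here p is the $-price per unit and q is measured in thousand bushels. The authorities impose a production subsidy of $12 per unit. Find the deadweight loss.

Competitive equilibrium: 182 − 5q = 98 + 8q → q* = 6.4615, p* = 149.6923.
The subsidy lowers effective supply by 12: p = 86 + 8q.
New quantity: 182 − 5q = 86 + 8q → q' = 7.3846.
Overproduction Δq = 7.3846 − 6.4615 = 0.9231; wedge = subsidy = 12.
DWL = ½ × 0.9231 × 12 = $5.54 thousand.

$5.54 thousand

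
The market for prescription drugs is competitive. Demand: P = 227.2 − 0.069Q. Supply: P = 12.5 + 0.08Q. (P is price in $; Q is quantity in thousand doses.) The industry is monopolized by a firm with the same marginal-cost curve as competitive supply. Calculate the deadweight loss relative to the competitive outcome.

Competitive equilibrium: 227.2 − 0.069Q = 12.5 + 0.08Q → Q* = 1440.9396, P* = 127.7752.
Marginal revenue: MR = 227.2 − 0.138Q. Set MR = MC: 227.2 − 0.138Q = 12.5 + 0.08Q → Q_m = 984.8624.
Price P_m = 227.2 − 0.069·984.8624 = 159.2445; MC(Q_m) = 12.5 + 0.08·984.8624 = 91.289.
Competitive Q* = 1440.9396, so ΔQ = 456.0772; wedge = 159.2445 − 91.289 = 67.9555.
Welfare loss = ½ × 456.0772 × 67.9555 = $15496.48 thousand.

$15496.48 thousand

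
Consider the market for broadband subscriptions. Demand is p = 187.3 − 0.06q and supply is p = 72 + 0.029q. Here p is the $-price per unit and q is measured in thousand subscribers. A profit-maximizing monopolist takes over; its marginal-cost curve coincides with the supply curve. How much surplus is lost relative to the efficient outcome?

$12110.68 thousand

Competitive equilibrium: 187.3 − 0.06q = 72 + 0.029q → q* = 1295.50562, p* = 109.56966.
Marginal revenue: MR = 187.3 − 0.12q. Set MR = MC: 187.3 − 0.12q = 72 + 0.029q → q_m = 773.8255.
Price p_m = 187.3 − 0.06·773.8255 = 140.87047; MC(q_m) = 72 + 0.029·773.8255 = 94.44094.
Competitive q* = 1295.50562, so Δq = 521.68012; wedge = 140.87047 − 94.44094 = 46.42953.
Welfare loss = ½ × 521.68012 × 46.42953 = $12110.68 thousand.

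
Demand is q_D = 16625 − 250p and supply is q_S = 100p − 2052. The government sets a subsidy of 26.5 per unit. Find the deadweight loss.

In inverse form: demand p = 66.5 − 0.004q, supply p = 20.52 + 0.01q.
Competitive equilibrium: 66.5 − 0.004q = 20.52 + 0.01q → q* = 3284.2857, p* = 53.3629.
The subsidy lowers effective supply by 26.5: p = 0.01q − 5.98.
New quantity: 66.5 − 0.004q = 0.01q − 5.98 → q' = 5177.1429.
Overproduction Δq = 5177.1429 − 3284.2857 = 1892.8572; wedge = subsidy = 26.5.
The triangle = ½ × 1892.8572 × 26.5 = 25080.36.

25080.36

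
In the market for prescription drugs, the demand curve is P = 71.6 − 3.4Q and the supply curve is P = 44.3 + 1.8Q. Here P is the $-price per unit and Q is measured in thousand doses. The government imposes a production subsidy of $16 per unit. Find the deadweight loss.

$24.62 thousand

Competitive equilibrium: 71.6 − 3.4Q = 44.3 + 1.8Q → Q* = 5.25, P* = 53.75.
The subsidy lowers effective supply by 16: P = 28.3 + 1.8Q.
New quantity: 71.6 − 3.4Q = 28.3 + 1.8Q → Q' = 8.3269.
Overproduction ΔQ = 8.3269 − 5.25 = 3.0769; wedge = subsidy = 16.
Welfare loss = ½ × 3.0769 × 16 = $24.62 thousand.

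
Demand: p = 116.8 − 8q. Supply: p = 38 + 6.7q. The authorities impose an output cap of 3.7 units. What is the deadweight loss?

20.27

Competitive equilibrium: 116.8 − 8q = 38 + 6.7q → q* = 5.3605, p* = 73.9156.
At q = 3.7: demand price = 116.8 − 8·3.7 = 87.2; supply price = 38 + 6.7·3.7 = 62.79.
Δq = 5.3605 − 3.7 = 1.6605; wedge = 87.2 − 62.79 = 24.41.
Welfare loss = ½ × 1.6605 × 24.41 = 20.27.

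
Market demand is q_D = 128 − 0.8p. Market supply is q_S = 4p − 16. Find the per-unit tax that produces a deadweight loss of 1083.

57

In inverse form: demand p = 160 − 1.25q, supply p = 4 + 0.25q.
Competitive equilibrium: 160 − 1.25q = 4 + 0.25q → q* = 104, p* = 30.
A tax t gives Δq = t/1.5 and wedge t, so DWL = t²/3.
t²/3 = 1083 → t² = 3249 → t = 57.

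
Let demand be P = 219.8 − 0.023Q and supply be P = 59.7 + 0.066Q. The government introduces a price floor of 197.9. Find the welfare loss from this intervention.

Competitive equilibrium: 219.8 − 0.023Q = 59.7 + 0.066Q → Q* = 1798.8764, P* = 178.42584.
At the floor P = 197.9, quantity demanded = (219.8 − 197.9)/0.023 = 952.17391.
Sellers' marginal cost at Q' = 952.17391: 59.7 + 0.066·952.17391 = 122.54348.
ΔQ = 1798.8764 − 952.17391 = 846.70249; wedge = 197.9 − 122.54348 = 75.35652.
DWL = ½ × 846.70249 × 75.35652 = 31902.28.

31902.28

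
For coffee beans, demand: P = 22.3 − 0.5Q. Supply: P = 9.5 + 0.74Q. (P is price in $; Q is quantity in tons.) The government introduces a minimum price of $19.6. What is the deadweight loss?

Competitive equilibrium: 22.3 − 0.5Q = 9.5 + 0.74Q → Q* = 10.3226, P* = 17.1387.
At the floor P = 19.6, quantity demanded = (22.3 − 19.6)/0.5 = 5.4.
Sellers' marginal cost at Q' = 5.4: 9.5 + 0.74·5.4 = 13.496.
ΔQ = 10.3226 − 5.4 = 4.9226; wedge = 19.6 − 13.496 = 6.104.
The triangle = ½ × 4.9226 × 6.104 = $15.02.

$15.02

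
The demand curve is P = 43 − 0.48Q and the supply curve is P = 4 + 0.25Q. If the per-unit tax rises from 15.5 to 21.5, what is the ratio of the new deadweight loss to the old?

1.924

Competitive equilibrium: 43 − 0.48Q = 4 + 0.25Q → Q* = 53.4247, P* = 17.3562.
For a per-unit tax t: ΔQ = t/0.73, so DWL = ½·t·(t/0.73) = t²/1.46.
At t = 15.5: DWL = 164.555. At t = 21.5: DWL = 316.610.
Ratio = (21.5/15.5)² = 1.924.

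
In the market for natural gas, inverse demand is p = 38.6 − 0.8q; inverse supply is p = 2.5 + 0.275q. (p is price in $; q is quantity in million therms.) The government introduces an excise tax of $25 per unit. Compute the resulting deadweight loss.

$290.70 million

Competitive equilibrium: 38.6 − 0.8q = 2.5 + 0.275q → q* = 33.5814, p* = 11.7349.
With the tax, the buyer price exceeds the seller price by 25: (38.6 − 0.8q) − (2.5 + 0.275q) = 25 → q' = 10.3256.
Δq = 33.5814 − 10.3256 = 23.2558; the wedge equals the tax, 25.
Welfare loss = ½ × 23.2558 × 25 = $290.70 million.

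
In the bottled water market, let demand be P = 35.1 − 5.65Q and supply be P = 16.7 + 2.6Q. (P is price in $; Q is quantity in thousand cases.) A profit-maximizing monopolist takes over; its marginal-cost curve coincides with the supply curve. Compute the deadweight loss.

$3.39 thousand

Competitive equilibrium: 35.1 − 5.65Q = 16.7 + 2.6Q → Q* = 2.2303, P* = 22.4988.
Marginal revenue: MR = 35.1 − 11.3Q. Set MR = MC: 35.1 − 11.3Q = 16.7 + 2.6Q → Q_m = 1.3237.
Price P_m = 35.1 − 5.65·1.3237 = 27.6211; MC(Q_m) = 16.7 + 2.6·1.3237 = 20.1416.
Competitive Q* = 2.2303, so ΔQ = 0.9066; wedge = 27.6211 − 20.1416 = 7.4795.
The triangle = ½ × 0.9066 × 7.4795 = $3.39 thousand.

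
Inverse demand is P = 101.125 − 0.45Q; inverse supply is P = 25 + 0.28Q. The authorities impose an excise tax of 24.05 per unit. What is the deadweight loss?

Competitive equilibrium: 101.125 − 0.45Q = 25 + 0.28Q → Q* = 104.2808, P* = 54.1986.
With the tax, the buyer price exceeds the seller price by 24.05: (101.125 − 0.45Q) − (25 + 0.28Q) = 24.05 → Q' = 71.3356.
ΔQ = 104.2808 − 71.3356 = 32.9452; the wedge equals the tax, 24.05.
Welfare loss = ½ × 32.9452 × 24.05 = 396.17.

396.17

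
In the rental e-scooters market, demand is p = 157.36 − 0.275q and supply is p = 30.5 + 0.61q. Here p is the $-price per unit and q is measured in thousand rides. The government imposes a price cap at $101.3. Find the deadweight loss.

Competitive equilibrium: 157.36 − 0.275q = 30.5 + 0.61q → q* = 143.34463, p* = 117.94023.
At the ceiling p = 101.3, quantity supplied = (101.3 − 30.5)/0.61 = 116.06557.
Willingness to pay at q' = 116.06557: 157.36 − 0.275·116.06557 = 125.44197.
Δq = 143.34463 − 116.06557 = 27.27906; wedge = 125.44197 − 101.3 = 24.14197.
DWL = ½ × 27.27906 × 24.14197 = $329.29 thousand.

$329.29 thousand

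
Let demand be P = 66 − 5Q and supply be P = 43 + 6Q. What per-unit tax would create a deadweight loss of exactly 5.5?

11

Competitive equilibrium: 66 − 5Q = 43 + 6Q → Q* = 2.0909, P* = 55.5455.
A tax t gives ΔQ = t/11 and wedge t, so DWL = t²/22.
t²/22 = 5.5 → t² = 121 → t = 11.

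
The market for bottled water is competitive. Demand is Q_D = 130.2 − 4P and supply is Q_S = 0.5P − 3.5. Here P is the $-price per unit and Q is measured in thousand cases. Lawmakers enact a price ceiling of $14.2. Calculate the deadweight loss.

$67.67 thousand

In inverse form: demand P = 32.55 − 0.25Q, supply P = 7 + 2Q.
Competitive equilibrium: 32.55 − 0.25Q = 7 + 2Q → Q* = 11.3556, P* = 29.7111.
At the ceiling P = 14.2, quantity supplied = (14.2 − 7)/2 = 3.6.
Willingness to pay at Q' = 3.6: 32.55 − 0.25·3.6 = 31.65.
ΔQ = 11.3556 − 3.6 = 7.7556; wedge = 31.65 − 14.2 = 17.45.
The triangle = ½ × 7.7556 × 17.45 = $67.67 thousand.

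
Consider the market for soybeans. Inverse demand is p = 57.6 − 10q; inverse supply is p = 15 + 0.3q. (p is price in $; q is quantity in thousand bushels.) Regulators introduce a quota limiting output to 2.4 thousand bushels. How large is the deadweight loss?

$15.52 thousand

Competitive equilibrium: 57.6 − 10q = 15 + 0.3q → q* = 4.1359, p* = 16.2408.
At q = 2.4: demand price = 57.6 − 10·2.4 = 33.6; supply price = 15 + 0.3·2.4 = 15.72.
Δq = 4.1359 − 2.4 = 1.7359; wedge = 33.6 − 15.72 = 17.88.
The triangle = ½ × 1.7359 × 17.88 = $15.52 thousand.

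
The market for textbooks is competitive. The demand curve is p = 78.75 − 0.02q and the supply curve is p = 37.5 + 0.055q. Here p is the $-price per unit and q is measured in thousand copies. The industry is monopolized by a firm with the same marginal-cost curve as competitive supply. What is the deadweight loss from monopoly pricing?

Competitive equilibrium: 78.75 − 0.02q = 37.5 + 0.055q → q* = 550, p* = 67.75.
Marginal revenue: MR = 78.75 − 0.04q. Set MR = MC: 78.75 − 0.04q = 37.5 + 0.055q → q_m = 434.2105.
Price p_m = 78.75 − 0.02·434.2105 = 70.0658; MC(q_m) = 37.5 + 0.055·434.2105 = 61.3816.
Competitive q* = 550, so Δq = 115.7895; wedge = 70.0658 − 61.3816 = 8.6842.
DWL = ½ × 115.7895 × 8.6842 = $502.77 thousand.

$502.77 thousand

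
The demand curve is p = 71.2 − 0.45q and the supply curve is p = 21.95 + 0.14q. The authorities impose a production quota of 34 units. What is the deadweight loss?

Competitive equilibrium: 71.2 − 0.45q = 21.95 + 0.14q → q* = 83.4746, p* = 33.6364.
At q = 34: demand price = 71.2 − 0.45·34 = 55.9; supply price = 21.95 + 0.14·34 = 26.71.
Δq = 83.4746 − 34 = 49.4746; wedge = 55.9 − 26.71 = 29.19.
DWL = ½ × 49.4746 × 29.19 = 722.08.

722.08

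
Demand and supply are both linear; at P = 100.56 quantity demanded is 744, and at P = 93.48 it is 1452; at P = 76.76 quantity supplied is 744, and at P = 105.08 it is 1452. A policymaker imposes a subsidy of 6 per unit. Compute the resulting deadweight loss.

360

Demand slope = (93.48 − 100.56)/(1452 − 744) = −0.01, so P = 108 − 0.01Q.
Supply slope = (105.08 − 76.76)/(1452 − 744) = 0.04, so P = 47 + 0.04Q.
Competitive equilibrium: 108 − 0.01Q = 47 + 0.04Q → Q* = 1220, P* = 95.8.
The subsidy lowers effective supply by 6: P = 41 + 0.04Q.
New quantity: 108 − 0.01Q = 41 + 0.04Q → Q' = 1340.
Overproduction ΔQ = 1340 − 1220 = 120; wedge = subsidy = 6.
The triangle = ½ × 120 × 6 = 360.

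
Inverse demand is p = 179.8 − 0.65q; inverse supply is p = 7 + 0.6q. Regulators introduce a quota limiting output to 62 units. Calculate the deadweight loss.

3632.836

Competitive equilibrium: 179.8 − 0.65q = 7 + 0.6q → q* = 138.24, p* = 89.944.
At q = 62: demand price = 179.8 − 0.65·62 = 139.5; supply price = 7 + 0.6·62 = 44.2.
Δq = 138.24 − 62 = 76.24; wedge = 139.5 − 44.2 = 95.3.
Deadweight loss = ½ × 76.24 × 95.3 = 3632.836.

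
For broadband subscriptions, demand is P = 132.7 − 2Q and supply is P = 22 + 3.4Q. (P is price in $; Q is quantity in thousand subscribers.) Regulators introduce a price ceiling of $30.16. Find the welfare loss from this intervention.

Competitive equilibrium: 132.7 − 2Q = 22 + 3.4Q → Q* = 20.5, P* = 91.7.
At the ceiling P = 30.16, quantity supplied = (30.16 − 22)/3.4 = 2.4.
Willingness to pay at Q' = 2.4: 132.7 − 2·2.4 = 127.9.
ΔQ = 20.5 − 2.4 = 18.1; wedge = 127.9 − 30.16 = 97.74.
Welfare loss = ½ × 18.1 × 97.74 = $884.547 thousand.

$884.547 thousand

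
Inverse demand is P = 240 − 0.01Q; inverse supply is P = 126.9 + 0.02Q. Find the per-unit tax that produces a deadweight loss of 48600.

Competitive equilibrium: 240 − 0.01Q = 126.9 + 0.02Q → Q* = 3770, P* = 202.3.
A tax t gives ΔQ = t/0.03 and wedge t, so DWL = t²/0.06.
t²/0.06 = 48600 → t² = 2916 → t = 54.

54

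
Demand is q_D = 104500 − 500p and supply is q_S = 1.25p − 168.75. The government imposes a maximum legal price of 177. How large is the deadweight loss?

634.22

In inverse form: demand p = 209 − 0.002q, supply p = 135 + 0.8q.
Competitive equilibrium: 209 − 0.002q = 135 + 0.8q → q* = 92.2693, p* = 208.8155.
At the ceiling p = 177, quantity supplied = (177 − 135)/0.8 = 52.5.
Willingness to pay at q' = 52.5: 209 − 0.002·52.5 = 208.895.
Δq = 92.2693 − 52.5 = 39.7693; wedge = 208.895 − 177 = 31.895.
Deadweight loss = ½ × 39.7693 × 31.895 = 634.22.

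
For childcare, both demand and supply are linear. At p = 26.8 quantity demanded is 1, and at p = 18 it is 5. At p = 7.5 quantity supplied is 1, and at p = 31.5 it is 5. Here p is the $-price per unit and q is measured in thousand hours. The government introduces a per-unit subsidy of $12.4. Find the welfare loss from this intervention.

Demand slope = (18 − 26.8)/(5 − 1) = −2.2, so p = 29 − 2.2q.
Supply slope = (31.5 − 7.5)/(5 − 1) = 6, so p = 1.5 + 6q.
Competitive equilibrium: 29 − 2.2q = 1.5 + 6q → q* = 3.3537, p* = 21.622.
The subsidy lowers effective supply by 12.4: p = 6q − 10.9.
New quantity: 29 − 2.2q = 6q − 10.9 → q' = 4.8659.
Overproduction Δq = 4.8659 − 3.3537 = 1.5122; wedge = subsidy = 12.4.
The triangle = ½ × 1.5122 × 12.4 = $9.38 thousand.

$9.38 thousand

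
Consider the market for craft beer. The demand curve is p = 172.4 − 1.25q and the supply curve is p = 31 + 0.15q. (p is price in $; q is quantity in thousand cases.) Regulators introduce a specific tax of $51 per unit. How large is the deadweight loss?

$928.93 thousand

Competitive equilibrium: 172.4 − 1.25q = 31 + 0.15q → q* = 101, p* = 46.15.
With the tax, the buyer price exceeds the seller price by 51: (172.4 − 1.25q) − (31 + 0.15q) = 51 → q' = 64.5714.
Δq = 101 − 64.5714 = 36.4286; the wedge equals the tax, 51.
Deadweight loss = ½ × 36.4286 × 51 = $928.93 thousand.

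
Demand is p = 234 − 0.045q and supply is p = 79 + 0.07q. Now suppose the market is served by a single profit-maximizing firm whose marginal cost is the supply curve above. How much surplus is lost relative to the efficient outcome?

8262.67

Competitive equilibrium: 234 − 0.045q = 79 + 0.07q → q* = 1347.82609, p* = 173.34783.
Marginal revenue: MR = 234 − 0.09q. Set MR = MC: 234 − 0.09q = 79 + 0.07q → q_m = 968.75.
Price p_m = 234 − 0.045·968.75 = 190.40625; MC(q_m) = 79 + 0.07·968.75 = 146.8125.
Competitive q* = 1347.82609, so Δq = 379.07609; wedge = 190.40625 − 146.8125 = 43.59375.
Deadweight loss = ½ × 379.07609 × 43.59375 = 8262.67.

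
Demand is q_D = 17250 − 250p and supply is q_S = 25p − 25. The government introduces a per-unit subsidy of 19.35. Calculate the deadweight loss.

4254.80

In inverse form: demand p = 69 − 0.004q, supply p = 1 + 0.04q.
Competitive equilibrium: 69 − 0.004q = 1 + 0.04q → q* = 1545.4545, p* = 62.8182.
The subsidy lowers effective supply by 19.35: p = 0.04q − 18.35.
New quantity: 69 − 0.004q = 0.04q − 18.35 → q' = 1985.2273.
Overproduction Δq = 1985.2273 − 1545.4545 = 439.7728; wedge = subsidy = 19.35.
The triangle = ½ × 439.7728 × 19.35 = 4254.80.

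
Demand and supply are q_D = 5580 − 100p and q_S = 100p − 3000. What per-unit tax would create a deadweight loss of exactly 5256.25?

In inverse form: demand p = 55.8 − 0.01q, supply p = 30 + 0.01q.
Competitive equilibrium: 55.8 − 0.01q = 30 + 0.01q → q* = 1290, p* = 42.9.
A tax t gives Δq = t/0.02 and wedge t, so DWL = t²/0.04.
t²/0.04 = 5256.25 → t² = 210.25 → t = 14.5.

14.5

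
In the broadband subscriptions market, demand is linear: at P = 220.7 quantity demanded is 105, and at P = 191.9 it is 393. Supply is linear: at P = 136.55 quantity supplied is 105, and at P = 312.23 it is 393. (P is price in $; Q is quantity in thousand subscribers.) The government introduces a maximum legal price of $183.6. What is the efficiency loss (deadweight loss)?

$608.16 thousand

Demand slope = (191.9 − 220.7)/(393 − 105) = −0.1, so P = 231.2 − 0.1Q.
Supply slope = (312.23 − 136.55)/(393 − 105) = 0.61, so P = 72.5 + 0.61Q.
Competitive equilibrium: 231.2 − 0.1Q = 72.5 + 0.61Q → Q* = 223.5211, P* = 208.8479.
At the ceiling P = 183.6, quantity supplied = (183.6 − 72.5)/0.61 = 182.1311.
Willingness to pay at Q' = 182.1311: 231.2 − 0.1·182.1311 = 212.9869.
ΔQ = 223.5211 − 182.1311 = 41.39; wedge = 212.9869 − 183.6 = 29.3869.
DWL = ½ × 41.39 × 29.3869 = $608.16 thousand.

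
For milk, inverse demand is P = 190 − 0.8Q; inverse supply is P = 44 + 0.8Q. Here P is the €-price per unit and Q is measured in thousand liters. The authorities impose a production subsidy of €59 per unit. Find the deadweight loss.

€1087.81 thousand

Competitive equilibrium: 190 − 0.8Q = 44 + 0.8Q → Q* = 91.25, P* = 117.
The subsidy lowers effective supply by 59: P = 0.8Q − 15.
New quantity: 190 − 0.8Q = 0.8Q − 15 → Q' = 128.125.
Overproduction ΔQ = 128.125 − 91.25 = 36.875; wedge = subsidy = 59.
Welfare loss = ½ × 36.875 × 59 = €1087.81 thousand.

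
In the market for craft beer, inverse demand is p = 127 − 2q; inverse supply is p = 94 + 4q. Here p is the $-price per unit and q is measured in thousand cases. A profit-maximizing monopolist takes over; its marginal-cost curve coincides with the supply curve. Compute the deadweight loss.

$5.67 thousand

Competitive equilibrium: 127 − 2q = 94 + 4q → q* = 5.5, p* = 116.
Marginal revenue: MR = 127 − 4q. Set MR = MC: 127 − 4q = 94 + 4q → q_m = 4.125.
Price p_m = 127 − 2·4.125 = 118.75; MC(q_m) = 94 + 4·4.125 = 110.5.
Competitive q* = 5.5, so Δq = 1.375; wedge = 118.75 − 110.5 = 8.25.
The triangle = ½ × 1.375 × 8.25 = $5.67 thousand.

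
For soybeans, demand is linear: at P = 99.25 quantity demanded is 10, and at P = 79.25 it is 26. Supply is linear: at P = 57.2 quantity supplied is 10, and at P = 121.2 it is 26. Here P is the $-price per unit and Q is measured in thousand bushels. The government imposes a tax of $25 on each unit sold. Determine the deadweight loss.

Demand slope = (79.25 − 99.25)/(26 − 10) = −1.25, so P = 111.75 − 1.25Q.
Supply slope = (121.2 − 57.2)/(26 − 10) = 4, so P = 17.2 + 4Q.
Competitive equilibrium: 111.75 − 1.25Q = 17.2 + 4Q → Q* = 18.0095, P* = 89.2381.
With the tax, the buyer price exceeds the seller price by 25: (111.75 − 1.25Q) − (17.2 + 4Q) = 25 → Q' = 13.2476.
ΔQ = 18.0095 − 13.2476 = 4.7619; the wedge equals the tax, 25.
The triangle = ½ × 4.7619 × 25 = $59.52 thousand.

$59.52 thousand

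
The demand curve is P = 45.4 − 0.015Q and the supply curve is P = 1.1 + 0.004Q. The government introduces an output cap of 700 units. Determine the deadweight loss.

Competitive equilibrium: 45.4 − 0.015Q = 1.1 + 0.004Q → Q* = 2331.5789, P* = 10.4263.
At Q = 700: demand price = 45.4 − 0.015·700 = 34.9; supply price = 1.1 + 0.004·700 = 3.9.
ΔQ = 2331.5789 − 700 = 1631.5789; wedge = 34.9 − 3.9 = 31.
DWL = ½ × 1631.5789 × 31 = 25289.47.

25289.47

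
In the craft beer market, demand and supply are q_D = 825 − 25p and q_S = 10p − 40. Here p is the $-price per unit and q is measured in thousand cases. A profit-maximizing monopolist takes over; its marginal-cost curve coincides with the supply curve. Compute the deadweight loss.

$148.32 thousand

In inverse form: demand p = 33 − 0.04q, supply p = 4 + 0.1q.
Competitive equilibrium: 33 − 0.04q = 4 + 0.1q → q* = 207.14286, p* = 24.71429.
Marginal revenue: MR = 33 − 0.08q. Set MR = MC: 33 − 0.08q = 4 + 0.1q → q_m = 161.11111.
Price p_m = 33 − 0.04·161.11111 = 26.55556; MC(q_m) = 4 + 0.1·161.11111 = 20.11111.
Competitive q* = 207.14286, so Δq = 46.03175; wedge = 26.55556 − 20.11111 = 6.44445.
The triangle = ½ × 46.03175 × 6.44445 = $148.32 thousand.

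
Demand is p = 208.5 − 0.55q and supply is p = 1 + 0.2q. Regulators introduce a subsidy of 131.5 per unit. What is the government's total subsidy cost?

Competitive equilibrium: 208.5 − 0.55q = 1 + 0.2q → q* = 276.6667, p* = 56.3333.
The subsidy lowers effective supply by 131.5: p = 0.2q − 130.5.
New quantity: 208.5 − 0.55q = 0.2q − 130.5 → q' = 452.
Total subsidy cost = 131.5 × 452 = 59438.

59438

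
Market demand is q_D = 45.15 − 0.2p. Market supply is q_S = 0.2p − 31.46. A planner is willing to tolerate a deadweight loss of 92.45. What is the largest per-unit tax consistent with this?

43

In inverse form: demand p = 225.75 − 5q, supply p = 157.3 + 5q.
Competitive equilibrium: 225.75 − 5q = 157.3 + 5q → q* = 6.845, p* = 191.525.
A tax t gives Δq = t/10 and wedge t, so DWL = t²/20.
t²/20 = 92.45 → t² = 1849 → t = 43.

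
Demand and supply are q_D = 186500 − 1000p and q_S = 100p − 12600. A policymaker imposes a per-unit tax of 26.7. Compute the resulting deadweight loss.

32404.09

In inverse form: demand p = 186.5 − 0.001q, supply p = 126 + 0.01q.
Competitive equilibrium: 186.5 − 0.001q = 126 + 0.01q → q* = 5500, p* = 181.
With the tax, the buyer price exceeds the seller price by 26.7: (186.5 − 0.001q) − (126 + 0.01q) = 26.7 → q' = 3072.7273.
Δq = 5500 − 3072.7273 = 2427.2727; the wedge equals the tax, 26.7.
Welfare loss = ½ × 2427.2727 × 26.7 = 32404.09.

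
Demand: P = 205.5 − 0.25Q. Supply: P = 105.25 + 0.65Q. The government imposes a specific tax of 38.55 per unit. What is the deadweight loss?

Competitive equilibrium: 205.5 − 0.25Q = 105.25 + 0.65Q → Q* = 111.3889, P* = 177.6528.
With the tax, the buyer price exceeds the seller price by 38.55: (205.5 − 0.25Q) − (105.25 + 0.65Q) = 38.55 → Q' = 68.5556.
ΔQ = 111.3889 − 68.5556 = 42.8333; the wedge equals the tax, 38.55.
The triangle = ½ × 42.8333 × 38.55 = 825.61.

825.61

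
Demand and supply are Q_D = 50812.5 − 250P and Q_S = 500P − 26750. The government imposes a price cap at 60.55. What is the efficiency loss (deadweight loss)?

1378163.33

In inverse form: demand P = 203.25 − 0.004Q, supply P = 53.5 + 0.002Q.
Competitive equilibrium: 203.25 − 0.004Q = 53.5 + 0.002Q → Q* = 24958.3333, P* = 103.4167.
At the ceiling P = 60.55, quantity supplied = (60.55 − 53.5)/0.002 = 3525.
Willingness to pay at Q' = 3525: 203.25 − 0.004·3525 = 189.15.
ΔQ = 24958.3333 − 3525 = 21433.3333; wedge = 189.15 − 60.55 = 128.6.
DWL = ½ × 21433.3333 × 128.6 = 1378163.33.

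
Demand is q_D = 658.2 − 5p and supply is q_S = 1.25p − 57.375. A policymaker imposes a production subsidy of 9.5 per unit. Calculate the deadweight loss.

45.125

In inverse form: demand p = 131.64 − 0.2q, supply p = 45.9 + 0.8q.
Competitive equilibrium: 131.64 − 0.2q = 45.9 + 0.8q → q* = 85.74, p* = 114.492.
The subsidy lowers effective supply by 9.5: p = 36.4 + 0.8q.
New quantity: 131.64 − 0.2q = 36.4 + 0.8q → q' = 95.24.
Overproduction Δq = 95.24 − 85.74 = 9.5; wedge = subsidy = 9.5.
DWL = ½ × 9.5 × 9.5 = 45.125.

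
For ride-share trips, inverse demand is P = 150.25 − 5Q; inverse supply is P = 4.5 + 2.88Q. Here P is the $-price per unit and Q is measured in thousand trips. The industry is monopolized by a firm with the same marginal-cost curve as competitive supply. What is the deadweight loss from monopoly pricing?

Competitive equilibrium: 150.25 − 5Q = 4.5 + 2.88Q → Q* = 18.4962, P* = 57.769.
Marginal revenue: MR = 150.25 − 10Q. Set MR = MC: 150.25 − 10Q = 4.5 + 2.88Q → Q_m = 11.316.
Price P_m = 150.25 − 5·11.316 = 93.67; MC(Q_m) = 4.5 + 2.88·11.316 = 37.0901.
Competitive Q* = 18.4962, so ΔQ = 7.1802; wedge = 93.67 − 37.0901 = 56.5799.
DWL = ½ × 7.1802 × 56.5799 = $203.13 thousand.

$203.13 thousand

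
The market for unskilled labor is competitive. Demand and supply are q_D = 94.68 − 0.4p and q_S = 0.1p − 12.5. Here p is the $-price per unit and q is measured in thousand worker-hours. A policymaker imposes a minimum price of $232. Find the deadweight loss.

$311.17 thousand

In inverse form: demand p = 236.7 − 2.5q, supply p = 125 + 10q.
Competitive equilibrium: 236.7 − 2.5q = 125 + 10q → q* = 8.936, p* = 214.36.
At the floor p = 232, quantity demanded = (236.7 − 232)/2.5 = 1.88.
Sellers' marginal cost at q' = 1.88: 125 + 10·1.88 = 143.8.
Δq = 8.936 − 1.88 = 7.056; wedge = 232 − 143.8 = 88.2.
DWL = ½ × 7.056 × 88.2 = $311.17 thousand.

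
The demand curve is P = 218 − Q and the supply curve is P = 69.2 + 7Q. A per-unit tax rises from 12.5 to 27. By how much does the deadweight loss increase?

35.80

Competitive equilibrium: 218 − Q = 69.2 + 7Q → Q* = 18.6, P* = 199.4.
For a per-unit tax t: ΔQ = t/8, so DWL = ½·t·(t/8) = t²/16.
At t = 12.5: DWL = 9.766. At t = 27: DWL = 45.563.
Increase = 45.563 − 9.766 = 35.80.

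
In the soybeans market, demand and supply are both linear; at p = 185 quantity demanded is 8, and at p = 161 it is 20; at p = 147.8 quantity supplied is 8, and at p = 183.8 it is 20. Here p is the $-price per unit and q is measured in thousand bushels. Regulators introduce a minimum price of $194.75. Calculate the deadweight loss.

$379.15 thousand

Demand slope = (161 − 185)/(20 − 8) = −2, so p = 201 − 2q.
Supply slope = (183.8 − 147.8)/(20 − 8) = 3, so p = 123.8 + 3q.
Competitive equilibrium: 201 − 2q = 123.8 + 3q → q* = 15.44, p* = 170.12.
At the floor p = 194.75, quantity demanded = (201 − 194.75)/2 = 3.125.
Sellers' marginal cost at q' = 3.125: 123.8 + 3·3.125 = 133.175.
Δq = 15.44 − 3.125 = 12.315; wedge = 194.75 − 133.175 = 61.575.
The triangle = ½ × 12.315 × 61.575 = $379.15 thousand.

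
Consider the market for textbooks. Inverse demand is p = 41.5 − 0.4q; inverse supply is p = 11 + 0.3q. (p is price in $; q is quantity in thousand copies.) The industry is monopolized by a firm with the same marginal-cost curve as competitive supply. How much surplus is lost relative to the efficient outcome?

Competitive equilibrium: 41.5 − 0.4q = 11 + 0.3q → q* = 43.5714, p* = 24.0714.
Marginal revenue: MR = 41.5 − 0.8q. Set MR = MC: 41.5 − 0.8q = 11 + 0.3q → q_m = 27.7273.
Price p_m = 41.5 − 0.4·27.7273 = 30.4091; MC(q_m) = 11 + 0.3·27.7273 = 19.3182.
Competitive q* = 43.5714, so Δq = 15.8441; wedge = 30.4091 − 19.3182 = 11.0909.
Deadweight loss = ½ × 15.8441 × 11.0909 = $87.86 thousand.

$87.86 thousand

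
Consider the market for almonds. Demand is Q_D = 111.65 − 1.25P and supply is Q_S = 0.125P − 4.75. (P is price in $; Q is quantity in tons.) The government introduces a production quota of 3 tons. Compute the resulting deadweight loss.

In inverse form: demand P = 89.32 − 0.8Q, supply P = 38 + 8Q.
Competitive equilibrium: 89.32 − 0.8Q = 38 + 8Q → Q* = 5.8318, P* = 84.6545.
At Q = 3: demand price = 89.32 − 0.8·3 = 86.92; supply price = 38 + 8·3 = 62.
ΔQ = 5.8318 − 3 = 2.8318; wedge = 86.92 − 62 = 24.92.
The triangle = ½ × 2.8318 × 24.92 = $35.28.

$35.28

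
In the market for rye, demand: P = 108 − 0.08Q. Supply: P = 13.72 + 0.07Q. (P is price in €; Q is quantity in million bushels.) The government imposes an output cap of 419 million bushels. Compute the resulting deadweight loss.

Competitive equilibrium: 108 − 0.08Q = 13.72 + 0.07Q → Q* = 628.5333, P* = 57.7173.
At Q = 419: demand price = 108 − 0.08·419 = 74.48; supply price = 13.72 + 0.07·419 = 43.05.
ΔQ = 628.5333 − 419 = 209.5333; wedge = 74.48 − 43.05 = 31.43.
DWL = ½ × 209.5333 × 31.43 = €3292.82 million.

€3292.82 million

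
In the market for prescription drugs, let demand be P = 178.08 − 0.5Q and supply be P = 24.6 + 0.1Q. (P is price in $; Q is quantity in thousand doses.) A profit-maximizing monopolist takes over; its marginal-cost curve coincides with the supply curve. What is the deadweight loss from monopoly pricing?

Competitive equilibrium: 178.08 − 0.5Q = 24.6 + 0.1Q → Q* = 255.8, P* = 50.18.
Marginal revenue: MR = 178.08 − Q. Set MR = MC: 178.08 − Q = 24.6 + 0.1Q → Q_m = 139.52727.
Price P_m = 178.08 − 0.5·139.52727 = 108.31637; MC(Q_m) = 24.6 + 0.1·139.52727 = 38.55273.
Competitive Q* = 255.8, so ΔQ = 116.27273; wedge = 108.31637 − 38.55273 = 69.76364.
Welfare loss = ½ × 116.27273 × 69.76364 = $4055.80 thousand.

$4055.80 thousand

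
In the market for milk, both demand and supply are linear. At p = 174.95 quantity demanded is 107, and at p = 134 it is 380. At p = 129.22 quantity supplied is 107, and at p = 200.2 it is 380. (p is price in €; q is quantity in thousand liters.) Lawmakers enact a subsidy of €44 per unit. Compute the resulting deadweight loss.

€2360.98 thousand

Demand slope = (134 − 174.95)/(380 − 107) = −0.15, so p = 191 − 0.15q.
Supply slope = (200.2 − 129.22)/(380 − 107) = 0.26, so p = 101.4 + 0.26q.
Competitive equilibrium: 191 − 0.15q = 101.4 + 0.26q → q* = 218.5366, p* = 158.2195.
The subsidy lowers effective supply by 44: p = 57.4 + 0.26q.
New quantity: 191 − 0.15q = 57.4 + 0.26q → q' = 325.8537.
Overproduction Δq = 325.8537 − 218.5366 = 107.3171; wedge = subsidy = 44.
The triangle = ½ × 107.3171 × 44 = €2360.98 thousand.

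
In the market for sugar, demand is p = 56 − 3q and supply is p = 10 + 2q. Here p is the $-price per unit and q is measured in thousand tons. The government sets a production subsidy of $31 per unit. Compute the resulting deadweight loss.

Competitive equilibrium: 56 − 3q = 10 + 2q → q* = 9.2, p* = 28.4.
The subsidy lowers effective supply by 31: p = 2q − 21.
New quantity: 56 − 3q = 2q − 21 → q' = 15.4.
Overproduction Δq = 15.4 − 9.2 = 6.2; wedge = subsidy = 31.
Welfare loss = ½ × 6.2 × 31 = $96.10 thousand.

$96.10 thousand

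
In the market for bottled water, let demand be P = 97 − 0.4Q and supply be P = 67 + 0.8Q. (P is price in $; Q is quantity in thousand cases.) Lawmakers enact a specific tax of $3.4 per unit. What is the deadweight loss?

Competitive equilibrium: 97 − 0.4Q = 67 + 0.8Q → Q* = 25, P* = 87.
With the tax, the buyer price exceeds the seller price by 3.4: (97 − 0.4Q) − (67 + 0.8Q) = 3.4 → Q' = 22.1667.
ΔQ = 25 − 22.1667 = 2.8333; the wedge equals the tax, 3.4.
The triangle = ½ × 2.8333 × 3.4 = $4.82 thousand.

$4.82 thousand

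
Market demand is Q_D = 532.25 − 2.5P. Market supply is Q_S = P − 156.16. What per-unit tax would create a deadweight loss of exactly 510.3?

In inverse form: demand P = 212.9 − 0.4Q, supply P = 156.16 + Q.
Competitive equilibrium: 212.9 − 0.4Q = 156.16 + Q → Q* = 40.5286, P* = 196.6886.
A tax t gives ΔQ = t/1.4 and wedge t, so DWL = t²/2.8.
t²/2.8 = 510.3 → t² = 1428.84 → t = 37.8.

37.8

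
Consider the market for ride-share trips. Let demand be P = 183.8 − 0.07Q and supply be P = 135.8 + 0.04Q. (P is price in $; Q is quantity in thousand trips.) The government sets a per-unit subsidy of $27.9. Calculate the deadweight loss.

$3538.23 thousand

Competitive equilibrium: 183.8 − 0.07Q = 135.8 + 0.04Q → Q* = 436.3636, P* = 153.2545.
The subsidy lowers effective supply by 27.9: P = 107.9 + 0.04Q.
New quantity: 183.8 − 0.07Q = 107.9 + 0.04Q → Q' = 690.
Overproduction ΔQ = 690 − 436.3636 = 253.6364; wedge = subsidy = 27.9.
Deadweight loss = ½ × 253.6364 × 27.9 = $3538.23 thousand.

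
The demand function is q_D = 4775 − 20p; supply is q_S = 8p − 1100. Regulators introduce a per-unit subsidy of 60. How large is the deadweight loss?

10285.71

In inverse form: demand p = 238.75 − 0.05q, supply p = 137.5 + 0.125q.
Competitive equilibrium: 238.75 − 0.05q = 137.5 + 0.125q → q* = 578.57143, p* = 209.82143.
The subsidy lowers effective supply by 60: p = 77.5 + 0.125q.
New quantity: 238.75 − 0.05q = 77.5 + 0.125q → q' = 921.42857.
Overproduction Δq = 921.42857 − 578.57143 = 342.85714; wedge = subsidy = 60.
Welfare loss = ½ × 342.85714 × 60 = 10285.71.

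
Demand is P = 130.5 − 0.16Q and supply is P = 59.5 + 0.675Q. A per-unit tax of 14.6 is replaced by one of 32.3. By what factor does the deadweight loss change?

Competitive equilibrium: 130.5 − 0.16Q = 59.5 + 0.675Q → Q* = 85.0299, P* = 116.8952.
For a per-unit tax t: ΔQ = t/0.835, so DWL = ½·t·(t/0.835) = t²/1.67.
At t = 14.6: DWL = 127.641. At t = 32.3: DWL = 624.725.
Ratio = (32.3/14.6)² = 4.894.

4.894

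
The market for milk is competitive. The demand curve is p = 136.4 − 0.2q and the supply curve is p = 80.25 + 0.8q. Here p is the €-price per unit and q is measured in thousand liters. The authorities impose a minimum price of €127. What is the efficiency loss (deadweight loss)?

Competitive equilibrium: 136.4 − 0.2q = 80.25 + 0.8q → q* = 56.15, p* = 125.17.
At the floor p = 127, quantity demanded = (136.4 − 127)/0.2 = 47.
Sellers' marginal cost at q' = 47: 80.25 + 0.8·47 = 117.85.
Δq = 56.15 − 47 = 9.15; wedge = 127 − 117.85 = 9.15.
Welfare loss = ½ × 9.15 × 9.15 = €41.86 thousand.

€41.86 thousand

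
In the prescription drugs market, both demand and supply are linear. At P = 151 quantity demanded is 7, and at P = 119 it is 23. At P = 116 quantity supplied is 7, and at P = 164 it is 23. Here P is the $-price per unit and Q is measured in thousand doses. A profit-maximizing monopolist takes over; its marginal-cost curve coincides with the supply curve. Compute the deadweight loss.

$40 thousand

Demand slope = (119 − 151)/(23 − 7) = −2, so P = 165 − 2Q.
Supply slope = (164 − 116)/(23 − 7) = 3, so P = 95 + 3Q.
Competitive equilibrium: 165 − 2Q = 95 + 3Q → Q* = 14, P* = 137.
Marginal revenue: MR = 165 − 4Q. Set MR = MC: 165 − 4Q = 95 + 3Q → Q_m = 10.
Price P_m = 165 − 2·10 = 145; MC(Q_m) = 95 + 3·10 = 125.
Competitive Q* = 14, so ΔQ = 4; wedge = 145 − 125 = 20.
DWL = ½ × 4 × 20 = $40 thousand.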